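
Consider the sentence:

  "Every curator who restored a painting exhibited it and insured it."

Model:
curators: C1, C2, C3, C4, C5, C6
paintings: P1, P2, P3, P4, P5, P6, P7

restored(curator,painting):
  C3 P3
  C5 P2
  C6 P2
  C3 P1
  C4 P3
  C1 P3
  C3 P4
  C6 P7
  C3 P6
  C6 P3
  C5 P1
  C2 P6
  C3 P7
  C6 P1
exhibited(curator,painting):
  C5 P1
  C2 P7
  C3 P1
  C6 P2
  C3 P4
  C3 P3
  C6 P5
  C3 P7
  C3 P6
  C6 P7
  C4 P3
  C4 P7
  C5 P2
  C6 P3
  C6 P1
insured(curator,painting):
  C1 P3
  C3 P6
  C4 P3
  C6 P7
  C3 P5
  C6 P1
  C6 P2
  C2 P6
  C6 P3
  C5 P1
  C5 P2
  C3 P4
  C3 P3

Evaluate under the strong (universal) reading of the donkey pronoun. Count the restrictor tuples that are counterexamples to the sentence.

"it" takes "a painting" as antecedent — a donkey pronoun bound across the clause boundary.
Strong reading: for every (c,p) with restored(c,p), exhibited(c,p) ∧ insured(c,p).
Restrictor pairs: (C1,P3) ✗  (C2,P6) ✗  (C3,P1) ✗  (C3,P3) ✓  (C3,P4) ✓  (C3,P6) ✓  (C3,P7) ✗  (C4,P3) ✓  (C5,P1) ✓  (C5,P2) ✓  (C6,P1) ✓  (C6,P2) ✓  (C6,P3) ✓  (C6,P7) ✓
Counterexamples (restrictor pairs failing the scope): 4.

4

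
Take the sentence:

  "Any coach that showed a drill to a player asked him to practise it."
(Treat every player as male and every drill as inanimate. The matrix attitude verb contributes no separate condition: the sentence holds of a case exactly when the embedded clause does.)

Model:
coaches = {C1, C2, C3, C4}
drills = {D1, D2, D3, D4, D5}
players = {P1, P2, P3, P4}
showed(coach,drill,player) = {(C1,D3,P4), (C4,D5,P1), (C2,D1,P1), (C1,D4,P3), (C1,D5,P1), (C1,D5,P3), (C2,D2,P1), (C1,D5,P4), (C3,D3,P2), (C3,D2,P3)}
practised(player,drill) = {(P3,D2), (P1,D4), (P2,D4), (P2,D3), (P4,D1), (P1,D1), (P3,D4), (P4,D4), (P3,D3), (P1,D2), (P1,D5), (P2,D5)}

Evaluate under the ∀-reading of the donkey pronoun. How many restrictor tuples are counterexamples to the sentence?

3

"him" takes "a player" as antecedent and "it" takes "a drill"; both are donkey pronouns co-varying with the restrictor.
Strong reading: for every (c,d,p) with showed(c,d,p), practised(p,d).
Restrictor triples: (C1,D3,P4)→practised(P4,D3) ✗  (C1,D4,P3)→practised(P3,D4) ✓  (C1,D5,P1)→practised(P1,D5) ✓  (C1,D5,P3)→practised(P3,D5) ✗  (C1,D5,P4)→practised(P4,D5) ✗  (C2,D1,P1)→practised(P1,D1) ✓  (C2,D2,P1)→practised(P1,D2) ✓  (C3,D2,P3)→practised(P3,D2) ✓  (C3,D3,P2)→practised(P2,D3) ✓  (C4,D5,P1)→practised(P1,D5) ✓
Counterexamples (restrictor triples failing the scope): 3.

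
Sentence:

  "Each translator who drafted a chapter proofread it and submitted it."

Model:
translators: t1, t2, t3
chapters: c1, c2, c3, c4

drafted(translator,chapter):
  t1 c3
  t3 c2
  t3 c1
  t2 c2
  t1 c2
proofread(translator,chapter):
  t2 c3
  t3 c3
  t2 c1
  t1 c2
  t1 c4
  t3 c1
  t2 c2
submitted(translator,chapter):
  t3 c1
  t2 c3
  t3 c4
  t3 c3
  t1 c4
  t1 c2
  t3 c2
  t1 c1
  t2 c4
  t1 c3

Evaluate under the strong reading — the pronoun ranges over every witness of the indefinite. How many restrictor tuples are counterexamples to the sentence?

3

"it" takes "a chapter" as antecedent — a donkey pronoun bound across the clause boundary.
Strong reading: for every (t,c) with drafted(t,c), proofread(t,c) ∧ submitted(t,c).
Restrictor pairs: (t1,c2) ✓  (t1,c3) ✗  (t2,c2) ✗  (t3,c1) ✓  (t3,c2) ✗
Counterexamples (restrictor pairs failing the scope): 3.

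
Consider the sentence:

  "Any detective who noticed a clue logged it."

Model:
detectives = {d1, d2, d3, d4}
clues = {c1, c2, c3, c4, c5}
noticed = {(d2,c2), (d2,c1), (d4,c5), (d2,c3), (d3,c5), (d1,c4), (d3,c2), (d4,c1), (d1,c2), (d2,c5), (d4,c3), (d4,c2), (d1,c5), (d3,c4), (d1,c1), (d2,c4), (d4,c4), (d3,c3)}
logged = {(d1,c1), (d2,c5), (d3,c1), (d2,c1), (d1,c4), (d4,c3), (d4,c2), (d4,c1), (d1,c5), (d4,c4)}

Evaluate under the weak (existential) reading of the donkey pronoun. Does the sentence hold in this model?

False

"it" takes "a clue" as antecedent — a donkey pronoun bound across the clause boundary.
Weak reading: every detective d with some noticed-clue has at least one noticed-clue c such that logged(d,c).
Per detective: d1:✓  d2:✓  d3:✗  d4:✓
d3 has no witness among its noticed-clues.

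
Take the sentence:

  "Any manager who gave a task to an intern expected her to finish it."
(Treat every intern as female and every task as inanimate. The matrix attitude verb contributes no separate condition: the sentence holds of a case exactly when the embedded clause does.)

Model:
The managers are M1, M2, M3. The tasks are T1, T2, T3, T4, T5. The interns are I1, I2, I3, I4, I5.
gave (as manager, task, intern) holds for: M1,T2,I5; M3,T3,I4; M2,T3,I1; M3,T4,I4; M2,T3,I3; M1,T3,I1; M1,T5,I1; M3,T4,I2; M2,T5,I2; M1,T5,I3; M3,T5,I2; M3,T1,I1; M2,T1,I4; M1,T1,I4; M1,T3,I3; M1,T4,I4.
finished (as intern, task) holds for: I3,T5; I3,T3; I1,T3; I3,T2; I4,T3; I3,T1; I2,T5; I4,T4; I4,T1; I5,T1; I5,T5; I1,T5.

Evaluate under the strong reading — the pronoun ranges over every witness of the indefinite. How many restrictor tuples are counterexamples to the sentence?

"her" takes "an intern" as antecedent and "it" takes "a task"; both are donkey pronouns co-varying with the restrictor.
Strong reading: for every (m,t,i) with gave(m,t,i), finished(i,t).
Restrictor triples: (M1,T1,I4)→finished(I4,T1) ✓  (M1,T2,I5)→finished(I5,T2) ✗  (M1,T3,I1)→finished(I1,T3) ✓  (M1,T3,I3)→finished(I3,T3) ✓  (M1,T4,I4)→finished(I4,T4) ✓  (M1,T5,I1)→finished(I1,T5) ✓  (M1,T5,I3)→finished(I3,T5) ✓  (M2,T1,I4)→finished(I4,T1) ✓  (M2,T3,I1)→finished(I1,T3) ✓  (M2,T3,I3)→finished(I3,T3) ✓  (M2,T5,I2)→finished(I2,T5) ✓  (M3,T1,I1)→finished(I1,T1) ✗  (M3,T3,I4)→finished(I4,T3) ✓  (M3,T4,I2)→finished(I2,T4) ✗  (M3,T4,I4)→finished(I4,T4) ✓  (M3,T5,I2)→finished(I2,T5) ✓
Counterexamples (restrictor triples failing the scope): 3.

3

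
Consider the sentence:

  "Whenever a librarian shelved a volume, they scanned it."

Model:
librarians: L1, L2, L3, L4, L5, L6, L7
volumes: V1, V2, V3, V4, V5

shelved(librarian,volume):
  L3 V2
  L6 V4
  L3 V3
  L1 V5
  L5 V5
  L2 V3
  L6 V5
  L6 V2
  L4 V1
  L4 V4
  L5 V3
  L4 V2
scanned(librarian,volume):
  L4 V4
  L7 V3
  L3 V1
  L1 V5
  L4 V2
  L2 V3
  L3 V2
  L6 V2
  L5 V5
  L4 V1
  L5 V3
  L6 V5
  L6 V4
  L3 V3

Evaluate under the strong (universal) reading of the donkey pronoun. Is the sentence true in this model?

True

"it" takes "a volume" as antecedent — a donkey pronoun bound across the clause boundary.
Strong reading: for every (l,v) with shelved(l,v), scanned(l,v).
Restrictor pairs: (L1,V5) ✓  (L2,V3) ✓  (L3,V2) ✓  (L3,V3) ✓  (L4,V1) ✓  (L4,V2) ✓  (L4,V4) ✓  (L5,V3) ✓  (L5,V5) ✓  (L6,V2) ✓  (L6,V4) ✓  (L6,V5) ✓
Every restrictor pair satisfies the scope.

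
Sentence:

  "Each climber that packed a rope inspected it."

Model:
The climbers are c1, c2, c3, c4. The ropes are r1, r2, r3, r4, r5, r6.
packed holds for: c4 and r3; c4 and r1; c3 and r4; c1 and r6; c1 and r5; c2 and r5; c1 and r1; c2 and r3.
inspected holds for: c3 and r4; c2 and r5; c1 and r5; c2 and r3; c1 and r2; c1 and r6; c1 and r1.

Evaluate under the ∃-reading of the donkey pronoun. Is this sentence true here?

False

"it" takes "a rope" as antecedent — a donkey pronoun bound across the clause boundary.
Weak reading: every climber c with some packed-rope has at least one packed-rope r such that inspected(c,r).
Per climber: c1:✓  c2:✓  c3:✓  c4:✗
c4 has no witness among its packed-ropes.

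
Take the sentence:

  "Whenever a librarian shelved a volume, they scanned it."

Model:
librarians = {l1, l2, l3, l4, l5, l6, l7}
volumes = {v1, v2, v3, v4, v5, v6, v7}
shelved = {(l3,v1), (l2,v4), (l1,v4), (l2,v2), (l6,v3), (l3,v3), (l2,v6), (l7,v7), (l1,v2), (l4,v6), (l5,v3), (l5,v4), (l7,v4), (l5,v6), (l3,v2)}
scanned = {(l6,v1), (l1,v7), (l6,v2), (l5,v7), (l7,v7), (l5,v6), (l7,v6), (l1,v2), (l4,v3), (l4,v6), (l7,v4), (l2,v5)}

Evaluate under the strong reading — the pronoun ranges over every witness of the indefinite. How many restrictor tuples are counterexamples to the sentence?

10

"it" takes "a volume" as antecedent — a donkey pronoun bound across the clause boundary.
Strong reading: for every (l,v) with shelved(l,v), scanned(l,v).
Restrictor pairs: (l1,v2) ✓  (l1,v4) ✗  (l2,v2) ✗  (l2,v4) ✗  (l2,v6) ✗  (l3,v1) ✗  (l3,v2) ✗  (l3,v3) ✗  (l4,v6) ✓  (l5,v3) ✗  (l5,v4) ✗  (l5,v6) ✓  (l6,v3) ✗  (l7,v4) ✓  (l7,v7) ✓
Counterexamples (restrictor pairs failing the scope): 10.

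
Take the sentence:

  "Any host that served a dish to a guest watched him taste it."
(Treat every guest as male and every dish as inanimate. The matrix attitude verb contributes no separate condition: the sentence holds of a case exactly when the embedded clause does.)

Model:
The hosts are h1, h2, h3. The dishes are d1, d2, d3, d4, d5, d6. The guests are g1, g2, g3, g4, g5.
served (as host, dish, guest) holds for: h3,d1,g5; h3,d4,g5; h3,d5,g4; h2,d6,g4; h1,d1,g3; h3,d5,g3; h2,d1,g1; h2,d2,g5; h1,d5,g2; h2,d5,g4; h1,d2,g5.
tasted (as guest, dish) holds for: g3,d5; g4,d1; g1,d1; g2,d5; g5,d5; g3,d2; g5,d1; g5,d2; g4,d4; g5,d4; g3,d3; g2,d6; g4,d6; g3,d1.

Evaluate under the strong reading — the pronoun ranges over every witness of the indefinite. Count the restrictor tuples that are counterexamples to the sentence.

"him" takes "a guest" as antecedent and "it" takes "a dish"; both are donkey pronouns co-varying with the restrictor.
Strong reading: for every (h,d,g) with served(h,d,g), tasted(g,d).
Restrictor triples: (h1,d1,g3)→tasted(g3,d1) ✓  (h1,d2,g5)→tasted(g5,d2) ✓  (h1,d5,g2)→tasted(g2,d5) ✓  (h2,d1,g1)→tasted(g1,d1) ✓  (h2,d2,g5)→tasted(g5,d2) ✓  (h2,d5,g4)→tasted(g4,d5) ✗  (h2,d6,g4)→tasted(g4,d6) ✓  (h3,d1,g5)→tasted(g5,d1) ✓  (h3,d4,g5)→tasted(g5,d4) ✓  (h3,d5,g3)→tasted(g3,d5) ✓  (h3,d5,g4)→tasted(g4,d5) ✗
Counterexamples (restrictor triples failing the scope): 2.

2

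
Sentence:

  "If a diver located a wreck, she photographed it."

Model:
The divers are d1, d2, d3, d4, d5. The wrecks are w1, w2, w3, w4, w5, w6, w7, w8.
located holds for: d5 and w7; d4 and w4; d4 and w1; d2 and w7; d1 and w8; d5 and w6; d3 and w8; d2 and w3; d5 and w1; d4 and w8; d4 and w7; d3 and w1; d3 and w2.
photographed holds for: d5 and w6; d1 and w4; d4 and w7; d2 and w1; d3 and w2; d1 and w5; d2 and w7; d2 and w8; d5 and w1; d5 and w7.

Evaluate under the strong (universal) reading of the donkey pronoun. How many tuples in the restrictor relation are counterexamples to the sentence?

"it" takes "a wreck" as antecedent — a donkey pronoun bound across the clause boundary.
Strong reading: for every (d,w) with located(d,w), photographed(d,w).
Restrictor pairs: (d1,w8) ✗  (d2,w3) ✗  (d2,w7) ✓  (d3,w1) ✗  (d3,w2) ✓  (d3,w8) ✗  (d4,w1) ✗  (d4,w4) ✗  (d4,w7) ✓  (d4,w8) ✗  (d5,w1) ✓  (d5,w6) ✓  (d5,w7) ✓
Counterexamples (restrictor pairs failing the scope): 7.

7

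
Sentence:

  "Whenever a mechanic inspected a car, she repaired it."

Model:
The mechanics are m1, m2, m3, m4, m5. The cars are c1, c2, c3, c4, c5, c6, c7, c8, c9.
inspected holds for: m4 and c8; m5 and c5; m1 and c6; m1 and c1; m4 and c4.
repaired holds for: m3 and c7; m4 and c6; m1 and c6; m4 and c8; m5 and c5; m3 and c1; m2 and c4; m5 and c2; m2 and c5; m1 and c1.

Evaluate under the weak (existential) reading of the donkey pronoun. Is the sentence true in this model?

"it" takes "a car" as antecedent — a donkey pronoun bound across the clause boundary.
Weak reading: every mechanic m with some inspected-car has at least one inspected-car c such that repaired(m,c).
Per mechanic: m1:✓  m4:✓  m5:✓
Every mechanic in the restrictor has a witness.

True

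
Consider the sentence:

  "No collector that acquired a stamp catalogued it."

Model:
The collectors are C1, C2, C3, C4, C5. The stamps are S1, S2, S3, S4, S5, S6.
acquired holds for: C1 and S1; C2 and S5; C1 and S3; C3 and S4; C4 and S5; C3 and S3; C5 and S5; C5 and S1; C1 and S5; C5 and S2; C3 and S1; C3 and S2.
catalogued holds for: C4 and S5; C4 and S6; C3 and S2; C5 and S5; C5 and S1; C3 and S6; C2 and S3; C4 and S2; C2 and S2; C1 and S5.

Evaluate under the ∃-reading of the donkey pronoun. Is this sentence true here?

"it" takes "a stamp" as antecedent — a donkey pronoun bound across the clause boundary.
Truth condition: for no (c,s) with acquired(c,s) does catalogued(c,s) hold.
Restrictor pairs — does the scope hold? (C1,S1):fails  (C1,S3):fails  (C1,S5):holds  (C2,S5):fails  (C3,S1):fails  (C3,S2):holds  (C3,S3):fails  (C3,S4):fails  (C4,S5):holds  (C5,S1):holds  (C5,S2):fails  (C5,S5):holds
Scope holds for 5 pair(s), so the sentence is false.

False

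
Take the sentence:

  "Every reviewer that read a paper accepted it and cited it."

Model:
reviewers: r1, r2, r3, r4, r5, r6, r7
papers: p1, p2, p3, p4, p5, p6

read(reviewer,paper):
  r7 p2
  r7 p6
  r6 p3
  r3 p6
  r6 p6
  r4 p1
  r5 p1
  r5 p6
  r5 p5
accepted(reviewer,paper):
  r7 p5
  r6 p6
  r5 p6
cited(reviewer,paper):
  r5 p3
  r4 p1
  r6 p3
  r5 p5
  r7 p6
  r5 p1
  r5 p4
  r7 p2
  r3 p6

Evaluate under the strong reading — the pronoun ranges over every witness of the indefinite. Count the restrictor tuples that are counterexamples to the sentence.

"it" takes "a paper" as antecedent — a donkey pronoun bound across the clause boundary.
Strong reading: for every (r,p) with read(r,p), accepted(r,p) ∧ cited(r,p).
Restrictor pairs: (r3,p6) ✗  (r4,p1) ✗  (r5,p1) ✗  (r5,p5) ✗  (r5,p6) ✗  (r6,p3) ✗  (r6,p6) ✗  (r7,p2) ✗  (r7,p6) ✗
Counterexamples (restrictor pairs failing the scope): 9.

9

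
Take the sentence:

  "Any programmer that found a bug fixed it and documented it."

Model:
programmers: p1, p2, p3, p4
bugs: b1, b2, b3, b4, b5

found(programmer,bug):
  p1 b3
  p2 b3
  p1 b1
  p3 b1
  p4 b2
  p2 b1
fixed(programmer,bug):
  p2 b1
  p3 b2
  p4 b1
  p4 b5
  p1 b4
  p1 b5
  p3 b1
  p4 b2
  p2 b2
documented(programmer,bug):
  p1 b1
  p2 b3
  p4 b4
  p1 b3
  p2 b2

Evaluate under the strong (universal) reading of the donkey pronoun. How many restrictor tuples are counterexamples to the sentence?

"it" takes "a bug" as antecedent — a donkey pronoun bound across the clause boundary.
Strong reading: for every (p,b) with found(p,b), fixed(p,b) ∧ documented(p,b).
Restrictor pairs: (p1,b1) ✗  (p1,b3) ✗  (p2,b1) ✗  (p2,b3) ✗  (p3,b1) ✗  (p4,b2) ✗
Counterexamples (restrictor pairs failing the scope): 6.

6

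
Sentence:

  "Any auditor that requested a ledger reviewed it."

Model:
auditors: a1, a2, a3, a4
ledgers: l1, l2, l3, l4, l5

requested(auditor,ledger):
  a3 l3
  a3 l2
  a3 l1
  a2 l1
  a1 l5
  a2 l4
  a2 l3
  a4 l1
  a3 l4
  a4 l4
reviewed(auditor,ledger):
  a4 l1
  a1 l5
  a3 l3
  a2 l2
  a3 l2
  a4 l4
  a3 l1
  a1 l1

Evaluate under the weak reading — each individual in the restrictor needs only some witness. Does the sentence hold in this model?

False

"it" takes "a ledger" as antecedent — a donkey pronoun bound across the clause boundary.
Weak reading: every auditor a with some requested-ledger has at least one requested-ledger l such that reviewed(a,l).
Per auditor: a1:✓  a2:✗  a3:✓  a4:✓
a2 has no witness among its requested-ledgers.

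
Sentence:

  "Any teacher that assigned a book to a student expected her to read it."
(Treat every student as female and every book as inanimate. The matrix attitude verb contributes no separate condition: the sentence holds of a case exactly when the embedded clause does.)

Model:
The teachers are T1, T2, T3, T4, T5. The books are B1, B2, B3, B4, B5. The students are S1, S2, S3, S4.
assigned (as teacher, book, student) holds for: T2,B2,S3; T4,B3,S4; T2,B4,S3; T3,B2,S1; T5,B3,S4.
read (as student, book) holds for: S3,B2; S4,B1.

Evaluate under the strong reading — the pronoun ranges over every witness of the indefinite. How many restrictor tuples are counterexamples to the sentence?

"her" takes "a student" as antecedent and "it" takes "a book"; both are donkey pronouns co-varying with the restrictor.
Strong reading: for every (t,b,s) with assigned(t,b,s), read(s,b).
Restrictor triples: (T2,B2,S3)→read(S3,B2) ✓  (T2,B4,S3)→read(S3,B4) ✗  (T3,B2,S1)→read(S1,B2) ✗  (T4,B3,S4)→read(S4,B3) ✗  (T5,B3,S4)→read(S4,B3) ✗
Counterexamples (restrictor triples failing the scope): 4.

4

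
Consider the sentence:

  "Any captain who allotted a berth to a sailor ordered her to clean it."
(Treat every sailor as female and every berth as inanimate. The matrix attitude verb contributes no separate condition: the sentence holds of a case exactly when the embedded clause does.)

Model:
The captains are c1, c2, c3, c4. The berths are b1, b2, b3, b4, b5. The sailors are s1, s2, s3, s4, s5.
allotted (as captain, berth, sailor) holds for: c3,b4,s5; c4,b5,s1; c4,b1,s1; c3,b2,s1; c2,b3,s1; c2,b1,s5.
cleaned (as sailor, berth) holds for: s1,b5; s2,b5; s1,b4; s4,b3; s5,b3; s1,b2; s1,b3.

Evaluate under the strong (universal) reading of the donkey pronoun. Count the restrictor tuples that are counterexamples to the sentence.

"her" takes "a sailor" as antecedent and "it" takes "a berth"; both are donkey pronouns co-varying with the restrictor.
Strong reading: for every (c,b,s) with allotted(c,b,s), cleaned(s,b).
Restrictor triples: (c2,b1,s5)→cleaned(s5,b1) ✗  (c2,b3,s1)→cleaned(s1,b3) ✓  (c3,b2,s1)→cleaned(s1,b2) ✓  (c3,b4,s5)→cleaned(s5,b4) ✗  (c4,b1,s1)→cleaned(s1,b1) ✗  (c4,b5,s1)→cleaned(s1,b5) ✓
Counterexamples (restrictor triples failing the scope): 3.

3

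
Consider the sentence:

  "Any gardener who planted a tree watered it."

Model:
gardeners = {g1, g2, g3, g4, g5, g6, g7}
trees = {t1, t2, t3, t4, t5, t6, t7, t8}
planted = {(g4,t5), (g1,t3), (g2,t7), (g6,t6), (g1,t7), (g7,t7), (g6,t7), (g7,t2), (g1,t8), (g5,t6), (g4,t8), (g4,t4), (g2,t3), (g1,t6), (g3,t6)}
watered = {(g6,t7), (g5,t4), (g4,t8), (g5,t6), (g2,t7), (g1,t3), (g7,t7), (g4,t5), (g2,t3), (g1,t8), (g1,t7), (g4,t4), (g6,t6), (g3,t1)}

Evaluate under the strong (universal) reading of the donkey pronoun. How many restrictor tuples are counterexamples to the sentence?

"it" takes "a tree" as antecedent — a donkey pronoun bound across the clause boundary.
Strong reading: for every (g,t) with planted(g,t), watered(g,t).
Restrictor pairs: (g1,t3) ✓  (g1,t6) ✗  (g1,t7) ✓  (g1,t8) ✓  (g2,t3) ✓  (g2,t7) ✓  (g3,t6) ✗  (g4,t4) ✓  (g4,t5) ✓  (g4,t8) ✓  (g5,t6) ✓  (g6,t6) ✓  (g6,t7) ✓  (g7,t2) ✗  (g7,t7) ✓
Counterexamples (restrictor pairs failing the scope): 3.

3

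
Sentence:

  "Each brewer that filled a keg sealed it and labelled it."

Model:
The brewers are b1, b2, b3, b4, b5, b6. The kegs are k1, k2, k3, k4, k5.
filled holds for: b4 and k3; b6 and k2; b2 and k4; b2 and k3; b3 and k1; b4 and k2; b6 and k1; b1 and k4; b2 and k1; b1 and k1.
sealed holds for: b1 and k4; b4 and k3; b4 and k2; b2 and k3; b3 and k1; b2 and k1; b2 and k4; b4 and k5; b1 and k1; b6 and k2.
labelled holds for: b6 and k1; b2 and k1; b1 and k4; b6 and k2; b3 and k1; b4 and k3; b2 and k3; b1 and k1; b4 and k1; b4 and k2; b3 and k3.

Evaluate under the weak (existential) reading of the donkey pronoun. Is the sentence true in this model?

True

"it" takes "a keg" as antecedent — a donkey pronoun bound across the clause boundary.
Weak reading: every brewer b with some filled-keg has at least one filled-keg k such that sealed(b,k) ∧ labelled(b,k).
Per brewer: b1:✓  b2:✓  b3:✓  b4:✓  b6:✓
Every brewer in the restrictor has a witness.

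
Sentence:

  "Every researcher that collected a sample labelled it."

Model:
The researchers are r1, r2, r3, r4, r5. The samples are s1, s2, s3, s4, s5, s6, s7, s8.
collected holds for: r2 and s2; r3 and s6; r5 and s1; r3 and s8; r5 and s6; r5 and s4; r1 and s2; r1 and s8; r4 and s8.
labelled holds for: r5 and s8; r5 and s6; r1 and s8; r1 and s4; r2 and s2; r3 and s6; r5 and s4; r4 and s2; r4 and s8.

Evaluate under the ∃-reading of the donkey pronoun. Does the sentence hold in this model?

True

"it" takes "a sample" as antecedent — a donkey pronoun bound across the clause boundary.
Weak reading: every researcher r with some collected-sample has at least one collected-sample s such that labelled(r,s).
Per researcher: r1:✓  r2:✓  r3:✓  r4:✓  r5:✓
Every researcher in the restrictor has a witness.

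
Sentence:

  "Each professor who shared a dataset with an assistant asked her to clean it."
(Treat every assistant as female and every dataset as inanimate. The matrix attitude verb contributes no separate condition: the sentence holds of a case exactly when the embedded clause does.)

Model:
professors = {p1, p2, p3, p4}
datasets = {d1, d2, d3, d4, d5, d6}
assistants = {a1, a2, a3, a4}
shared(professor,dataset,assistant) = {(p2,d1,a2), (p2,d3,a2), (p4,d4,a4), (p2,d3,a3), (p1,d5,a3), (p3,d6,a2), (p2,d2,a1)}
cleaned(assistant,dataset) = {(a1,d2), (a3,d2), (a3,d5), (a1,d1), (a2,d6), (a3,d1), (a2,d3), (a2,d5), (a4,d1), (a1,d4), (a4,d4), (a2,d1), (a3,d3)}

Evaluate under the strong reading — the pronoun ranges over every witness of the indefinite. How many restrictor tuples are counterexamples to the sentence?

0

"her" takes "an assistant" as antecedent and "it" takes "a dataset"; both are donkey pronouns co-varying with the restrictor.
Strong reading: for every (p,d,a) with shared(p,d,a), cleaned(a,d).
Restrictor triples: (p1,d5,a3)→cleaned(a3,d5) ✓  (p2,d1,a2)→cleaned(a2,d1) ✓  (p2,d2,a1)→cleaned(a1,d2) ✓  (p2,d3,a2)→cleaned(a2,d3) ✓  (p2,d3,a3)→cleaned(a3,d3) ✓  (p3,d6,a2)→cleaned(a2,d6) ✓  (p4,d4,a4)→cleaned(a4,d4) ✓
Counterexamples (restrictor triples failing the scope): 0.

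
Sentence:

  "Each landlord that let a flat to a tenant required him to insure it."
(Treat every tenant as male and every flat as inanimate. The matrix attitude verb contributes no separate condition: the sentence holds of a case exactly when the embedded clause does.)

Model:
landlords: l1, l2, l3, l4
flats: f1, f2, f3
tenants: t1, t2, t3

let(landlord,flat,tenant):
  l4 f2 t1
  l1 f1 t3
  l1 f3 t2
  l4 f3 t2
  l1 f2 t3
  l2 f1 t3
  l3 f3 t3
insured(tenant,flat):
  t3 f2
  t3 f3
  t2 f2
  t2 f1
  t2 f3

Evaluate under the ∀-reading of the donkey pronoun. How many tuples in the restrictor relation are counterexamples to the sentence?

3

"him" takes "a tenant" as antecedent and "it" takes "a flat"; both are donkey pronouns co-varying with the restrictor.
Strong reading: for every (l,f,t) with let(l,f,t), insured(t,f).
Restrictor triples: (l1,f1,t3)→insured(t3,f1) ✗  (l1,f2,t3)→insured(t3,f2) ✓  (l1,f3,t2)→insured(t2,f3) ✓  (l2,f1,t3)→insured(t3,f1) ✗  (l3,f3,t3)→insured(t3,f3) ✓  (l4,f2,t1)→insured(t1,f2) ✗  (l4,f3,t2)→insured(t2,f3) ✓
Counterexamples (restrictor triples failing the scope): 3.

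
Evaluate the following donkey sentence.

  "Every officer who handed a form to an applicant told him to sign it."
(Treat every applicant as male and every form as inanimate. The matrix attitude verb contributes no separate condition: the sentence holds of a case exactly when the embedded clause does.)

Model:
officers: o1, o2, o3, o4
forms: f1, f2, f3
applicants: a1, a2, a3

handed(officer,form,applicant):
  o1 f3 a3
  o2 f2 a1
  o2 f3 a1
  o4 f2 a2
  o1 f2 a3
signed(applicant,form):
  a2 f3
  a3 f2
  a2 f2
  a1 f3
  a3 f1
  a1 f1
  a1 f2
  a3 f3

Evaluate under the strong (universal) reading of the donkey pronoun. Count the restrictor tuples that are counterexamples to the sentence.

0

"him" takes "an applicant" as antecedent and "it" takes "a form"; both are donkey pronouns co-varying with the restrictor.
Strong reading: for every (o,f,a) with handed(o,f,a), signed(a,f).
Restrictor triples: (o1,f2,a3)→signed(a3,f2) ✓  (o1,f3,a3)→signed(a3,f3) ✓  (o2,f2,a1)→signed(a1,f2) ✓  (o2,f3,a1)→signed(a1,f3) ✓  (o4,f2,a2)→signed(a2,f2) ✓
Counterexamples (restrictor triples failing the scope): 0.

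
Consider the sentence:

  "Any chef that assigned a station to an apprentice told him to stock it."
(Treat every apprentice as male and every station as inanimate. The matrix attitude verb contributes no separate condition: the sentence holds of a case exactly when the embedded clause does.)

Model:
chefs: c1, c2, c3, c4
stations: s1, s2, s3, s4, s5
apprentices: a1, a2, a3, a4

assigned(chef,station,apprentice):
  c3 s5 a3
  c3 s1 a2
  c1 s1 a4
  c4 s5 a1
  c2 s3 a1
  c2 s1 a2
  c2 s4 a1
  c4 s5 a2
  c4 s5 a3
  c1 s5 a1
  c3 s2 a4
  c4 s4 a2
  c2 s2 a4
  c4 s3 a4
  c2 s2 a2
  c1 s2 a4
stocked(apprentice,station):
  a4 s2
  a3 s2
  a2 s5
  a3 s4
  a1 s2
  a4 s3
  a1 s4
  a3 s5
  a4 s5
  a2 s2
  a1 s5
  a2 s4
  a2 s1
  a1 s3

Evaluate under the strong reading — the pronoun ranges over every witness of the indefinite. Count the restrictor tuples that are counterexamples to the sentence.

1

"him" takes "an apprentice" as antecedent and "it" takes "a station"; both are donkey pronouns co-varying with the restrictor.
Strong reading: for every (c,s,a) with assigned(c,s,a), stocked(a,s).
Restrictor triples: (c1,s1,a4)→stocked(a4,s1) ✗  (c1,s2,a4)→stocked(a4,s2) ✓  (c1,s5,a1)→stocked(a1,s5) ✓  (c2,s1,a2)→stocked(a2,s1) ✓  (c2,s2,a2)→stocked(a2,s2) ✓  (c2,s2,a4)→stocked(a4,s2) ✓  (c2,s3,a1)→stocked(a1,s3) ✓  (c2,s4,a1)→stocked(a1,s4) ✓  (c3,s1,a2)→stocked(a2,s1) ✓  (c3,s2,a4)→stocked(a4,s2) ✓  (c3,s5,a3)→stocked(a3,s5) ✓  (c4,s3,a4)→stocked(a4,s3) ✓  (c4,s4,a2)→stocked(a2,s4) ✓  (c4,s5,a1)→stocked(a1,s5) ✓  (c4,s5,a2)→stocked(a2,s5) ✓  (c4,s5,a3)→stocked(a3,s5) ✓
Counterexamples (restrictor triples failing the scope): 1.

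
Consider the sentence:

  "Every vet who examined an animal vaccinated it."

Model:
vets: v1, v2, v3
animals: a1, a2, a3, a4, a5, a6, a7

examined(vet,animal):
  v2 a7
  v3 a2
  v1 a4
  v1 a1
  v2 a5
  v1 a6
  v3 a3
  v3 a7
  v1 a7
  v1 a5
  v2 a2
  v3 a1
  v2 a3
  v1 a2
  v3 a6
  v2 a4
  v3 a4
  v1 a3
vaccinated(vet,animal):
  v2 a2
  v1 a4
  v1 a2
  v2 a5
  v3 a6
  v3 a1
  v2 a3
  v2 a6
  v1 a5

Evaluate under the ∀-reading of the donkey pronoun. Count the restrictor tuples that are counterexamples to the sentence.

"it" takes "an animal" as antecedent — a donkey pronoun bound across the clause boundary.
Strong reading: for every (v,a) with examined(v,a), vaccinated(v,a).
Restrictor pairs: (v1,a1) ✗  (v1,a2) ✓  (v1,a3) ✗  (v1,a4) ✓  (v1,a5) ✓  (v1,a6) ✗  (v1,a7) ✗  (v2,a2) ✓  (v2,a3) ✓  (v2,a4) ✗  (v2,a5) ✓  (v2,a7) ✗  (v3,a1) ✓  (v3,a2) ✗  (v3,a3) ✗  (v3,a4) ✗  (v3,a6) ✓  (v3,a7) ✗
Counterexamples (restrictor pairs failing the scope): 10.

10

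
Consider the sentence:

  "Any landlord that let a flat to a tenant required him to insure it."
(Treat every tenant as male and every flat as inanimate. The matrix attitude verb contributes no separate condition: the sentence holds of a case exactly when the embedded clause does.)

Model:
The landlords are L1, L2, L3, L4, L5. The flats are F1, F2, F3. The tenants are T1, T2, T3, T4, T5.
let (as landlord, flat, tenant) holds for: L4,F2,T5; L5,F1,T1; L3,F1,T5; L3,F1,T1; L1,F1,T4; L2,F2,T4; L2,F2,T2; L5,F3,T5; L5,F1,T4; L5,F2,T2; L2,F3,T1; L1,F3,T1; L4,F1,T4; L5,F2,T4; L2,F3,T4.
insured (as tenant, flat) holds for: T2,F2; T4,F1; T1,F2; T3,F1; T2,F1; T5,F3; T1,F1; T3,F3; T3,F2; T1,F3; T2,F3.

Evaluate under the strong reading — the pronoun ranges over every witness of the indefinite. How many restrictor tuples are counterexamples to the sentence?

"him" takes "a tenant" as antecedent and "it" takes "a flat"; both are donkey pronouns co-varying with the restrictor.
Strong reading: for every (l,f,t) with let(l,f,t), insured(t,f).
Restrictor triples: (L1,F1,T4)→insured(T4,F1) ✓  (L1,F3,T1)→insured(T1,F3) ✓  (L2,F2,T2)→insured(T2,F2) ✓  (L2,F2,T4)→insured(T4,F2) ✗  (L2,F3,T1)→insured(T1,F3) ✓  (L2,F3,T4)→insured(T4,F3) ✗  (L3,F1,T1)→insured(T1,F1) ✓  (L3,F1,T5)→insured(T5,F1) ✗  (L4,F1,T4)→insured(T4,F1) ✓  (L4,F2,T5)→insured(T5,F2) ✗  (L5,F1,T1)→insured(T1,F1) ✓  (L5,F1,T4)→insured(T4,F1) ✓  (L5,F2,T2)→insured(T2,F2) ✓  (L5,F2,T4)→insured(T4,F2) ✗  (L5,F3,T5)→insured(T5,F3) ✓
Counterexamples (restrictor triples failing the scope): 5.

5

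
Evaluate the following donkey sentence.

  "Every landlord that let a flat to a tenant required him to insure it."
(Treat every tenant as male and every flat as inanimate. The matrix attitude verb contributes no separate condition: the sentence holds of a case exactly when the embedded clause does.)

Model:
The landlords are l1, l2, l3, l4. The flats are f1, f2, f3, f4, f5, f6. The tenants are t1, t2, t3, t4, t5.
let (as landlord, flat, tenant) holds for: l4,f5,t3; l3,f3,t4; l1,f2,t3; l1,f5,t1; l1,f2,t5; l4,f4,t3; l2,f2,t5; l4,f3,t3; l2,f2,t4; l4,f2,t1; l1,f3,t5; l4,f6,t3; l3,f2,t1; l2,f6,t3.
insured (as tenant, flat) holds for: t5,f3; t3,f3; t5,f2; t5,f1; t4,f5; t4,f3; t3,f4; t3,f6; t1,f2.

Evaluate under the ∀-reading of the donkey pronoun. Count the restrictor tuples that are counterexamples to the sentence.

"him" takes "a tenant" as antecedent and "it" takes "a flat"; both are donkey pronouns co-varying with the restrictor.
Strong reading: for every (l,f,t) with let(l,f,t), insured(t,f).
Restrictor triples: (l1,f2,t3)→insured(t3,f2) ✗  (l1,f2,t5)→insured(t5,f2) ✓  (l1,f3,t5)→insured(t5,f3) ✓  (l1,f5,t1)→insured(t1,f5) ✗  (l2,f2,t4)→insured(t4,f2) ✗  (l2,f2,t5)→insured(t5,f2) ✓  (l2,f6,t3)→insured(t3,f6) ✓  (l3,f2,t1)→insured(t1,f2) ✓  (l3,f3,t4)→insured(t4,f3) ✓  (l4,f2,t1)→insured(t1,f2) ✓  (l4,f3,t3)→insured(t3,f3) ✓  (l4,f4,t3)→insured(t3,f4) ✓  (l4,f5,t3)→insured(t3,f5) ✗  (l4,f6,t3)→insured(t3,f6) ✓
Counterexamples (restrictor triples failing the scope): 4.

4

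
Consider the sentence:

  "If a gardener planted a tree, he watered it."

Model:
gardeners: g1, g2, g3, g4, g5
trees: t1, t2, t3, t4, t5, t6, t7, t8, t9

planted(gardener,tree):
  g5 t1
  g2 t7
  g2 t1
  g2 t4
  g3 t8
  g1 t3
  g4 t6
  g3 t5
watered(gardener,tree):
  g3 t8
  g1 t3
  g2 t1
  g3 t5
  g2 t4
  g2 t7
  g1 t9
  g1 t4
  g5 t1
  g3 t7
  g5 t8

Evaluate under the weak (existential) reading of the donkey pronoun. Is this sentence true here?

"it" takes "a tree" as antecedent — a donkey pronoun bound across the clause boundary.
Weak reading: every gardener g with some planted-tree has at least one planted-tree t such that watered(g,t).
Per gardener: g1:✓  g2:✓  g3:✓  g4:✗  g5:✓
g4 has no witness among its planted-trees.

False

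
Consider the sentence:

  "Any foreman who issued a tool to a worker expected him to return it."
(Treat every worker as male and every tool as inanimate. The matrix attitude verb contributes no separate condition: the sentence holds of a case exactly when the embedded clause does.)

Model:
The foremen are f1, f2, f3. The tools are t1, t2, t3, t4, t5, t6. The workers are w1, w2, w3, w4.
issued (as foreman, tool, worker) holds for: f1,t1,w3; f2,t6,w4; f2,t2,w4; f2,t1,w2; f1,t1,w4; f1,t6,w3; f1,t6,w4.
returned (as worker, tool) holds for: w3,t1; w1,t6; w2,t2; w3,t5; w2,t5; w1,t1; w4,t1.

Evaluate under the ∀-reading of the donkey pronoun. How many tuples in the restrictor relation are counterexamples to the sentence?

"him" takes "a worker" as antecedent and "it" takes "a tool"; both are donkey pronouns co-varying with the restrictor.
Strong reading: for every (f,t,w) with issued(f,t,w), returned(w,t).
Restrictor triples: (f1,t1,w3)→returned(w3,t1) ✓  (f1,t1,w4)→returned(w4,t1) ✓  (f1,t6,w3)→returned(w3,t6) ✗  (f1,t6,w4)→returned(w4,t6) ✗  (f2,t1,w2)→returned(w2,t1) ✗  (f2,t2,w4)→returned(w4,t2) ✗  (f2,t6,w4)→returned(w4,t6) ✗
Counterexamples (restrictor triples failing the scope): 5.

5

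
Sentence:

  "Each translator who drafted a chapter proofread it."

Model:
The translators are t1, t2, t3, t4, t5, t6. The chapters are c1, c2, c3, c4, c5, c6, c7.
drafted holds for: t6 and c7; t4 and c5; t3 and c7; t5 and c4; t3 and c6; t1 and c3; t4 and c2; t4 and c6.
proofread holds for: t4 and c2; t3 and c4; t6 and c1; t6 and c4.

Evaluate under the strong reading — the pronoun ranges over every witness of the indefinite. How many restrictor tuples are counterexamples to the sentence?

"it" takes "a chapter" as antecedent — a donkey pronoun bound across the clause boundary.
Strong reading: for every (t,c) with drafted(t,c), proofread(t,c).
Restrictor pairs: (t1,c3) ✗  (t3,c6) ✗  (t3,c7) ✗  (t4,c2) ✓  (t4,c5) ✗  (t4,c6) ✗  (t5,c4) ✗  (t6,c7) ✗
Counterexamples (restrictor pairs failing the scope): 7.

7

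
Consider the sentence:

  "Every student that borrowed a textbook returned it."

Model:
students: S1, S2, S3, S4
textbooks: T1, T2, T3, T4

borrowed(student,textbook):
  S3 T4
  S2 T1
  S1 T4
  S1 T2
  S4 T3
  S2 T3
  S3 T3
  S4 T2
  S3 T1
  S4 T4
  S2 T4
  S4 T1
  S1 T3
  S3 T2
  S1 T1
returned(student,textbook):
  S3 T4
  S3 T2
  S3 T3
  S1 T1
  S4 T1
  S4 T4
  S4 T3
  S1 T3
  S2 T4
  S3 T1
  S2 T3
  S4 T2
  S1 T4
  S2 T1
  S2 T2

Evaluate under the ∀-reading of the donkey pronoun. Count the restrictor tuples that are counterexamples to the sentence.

1

"it" takes "a textbook" as antecedent — a donkey pronoun bound across the clause boundary.
Strong reading: for every (s,t) with borrowed(s,t), returned(s,t).
Restrictor pairs: (S1,T1) ✓  (S1,T2) ✗  (S1,T3) ✓  (S1,T4) ✓  (S2,T1) ✓  (S2,T3) ✓  (S2,T4) ✓  (S3,T1) ✓  (S3,T2) ✓  (S3,T3) ✓  (S3,T4) ✓  (S4,T1) ✓  (S4,T2) ✓  (S4,T3) ✓  (S4,T4) ✓
Counterexamples (restrictor pairs failing the scope): 1.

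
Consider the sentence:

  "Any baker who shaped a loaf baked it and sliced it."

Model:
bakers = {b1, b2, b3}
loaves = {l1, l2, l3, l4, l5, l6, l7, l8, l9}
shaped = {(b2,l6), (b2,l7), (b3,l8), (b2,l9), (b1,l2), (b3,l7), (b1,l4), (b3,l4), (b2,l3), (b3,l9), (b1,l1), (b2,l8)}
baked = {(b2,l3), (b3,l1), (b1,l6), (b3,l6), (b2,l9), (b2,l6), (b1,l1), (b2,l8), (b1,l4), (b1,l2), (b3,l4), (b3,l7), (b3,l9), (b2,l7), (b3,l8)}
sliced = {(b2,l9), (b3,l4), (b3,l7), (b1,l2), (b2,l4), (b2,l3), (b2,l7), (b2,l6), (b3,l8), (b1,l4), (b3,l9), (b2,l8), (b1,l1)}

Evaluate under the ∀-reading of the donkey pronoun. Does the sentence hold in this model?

"it" takes "a loaf" as antecedent — a donkey pronoun bound across the clause boundary.
Strong reading: for every (b,l) with shaped(b,l), baked(b,l) ∧ sliced(b,l).
Restrictor pairs: (b1,l1) ✓  (b1,l2) ✓  (b1,l4) ✓  (b2,l3) ✓  (b2,l6) ✓  (b2,l7) ✓  (b2,l8) ✓  (b2,l9) ✓  (b3,l4) ✓  (b3,l7) ✓  (b3,l8) ✓  (b3,l9) ✓
Every restrictor pair satisfies the scope.

True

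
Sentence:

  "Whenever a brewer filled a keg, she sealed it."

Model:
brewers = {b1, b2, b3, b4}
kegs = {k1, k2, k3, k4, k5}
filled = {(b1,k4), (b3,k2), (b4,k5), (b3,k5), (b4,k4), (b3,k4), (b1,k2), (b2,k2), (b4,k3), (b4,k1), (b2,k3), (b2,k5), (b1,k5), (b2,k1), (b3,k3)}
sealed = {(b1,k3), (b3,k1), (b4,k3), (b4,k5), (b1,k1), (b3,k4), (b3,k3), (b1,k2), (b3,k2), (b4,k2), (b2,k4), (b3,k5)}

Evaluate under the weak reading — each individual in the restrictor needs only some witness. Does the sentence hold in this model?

False

"it" takes "a keg" as antecedent — a donkey pronoun bound across the clause boundary.
Weak reading: every brewer b with some filled-keg has at least one filled-keg k such that sealed(b,k).
Per brewer: b1:✓  b2:✗  b3:✓  b4:✓
b2 has no witness among its filled-kegs.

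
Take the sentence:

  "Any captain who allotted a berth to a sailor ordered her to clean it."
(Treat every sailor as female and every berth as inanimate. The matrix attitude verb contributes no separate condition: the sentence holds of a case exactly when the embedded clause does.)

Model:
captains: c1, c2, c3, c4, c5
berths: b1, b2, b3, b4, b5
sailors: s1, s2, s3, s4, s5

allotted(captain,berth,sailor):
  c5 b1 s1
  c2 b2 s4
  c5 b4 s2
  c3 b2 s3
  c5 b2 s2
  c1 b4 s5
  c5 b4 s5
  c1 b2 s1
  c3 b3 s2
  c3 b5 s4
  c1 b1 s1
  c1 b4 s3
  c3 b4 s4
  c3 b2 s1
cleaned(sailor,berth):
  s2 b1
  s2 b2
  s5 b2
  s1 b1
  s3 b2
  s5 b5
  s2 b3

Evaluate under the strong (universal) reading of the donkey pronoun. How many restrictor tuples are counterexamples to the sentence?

9

"her" takes "a sailor" as antecedent and "it" takes "a berth"; both are donkey pronouns co-varying with the restrictor.
Strong reading: for every (c,b,s) with allotted(c,b,s), cleaned(s,b).
Restrictor triples: (c1,b1,s1)→cleaned(s1,b1) ✓  (c1,b2,s1)→cleaned(s1,b2) ✗  (c1,b4,s3)→cleaned(s3,b4) ✗  (c1,b4,s5)→cleaned(s5,b4) ✗  (c2,b2,s4)→cleaned(s4,b2) ✗  (c3,b2,s1)→cleaned(s1,b2) ✗  (c3,b2,s3)→cleaned(s3,b2) ✓  (c3,b3,s2)→cleaned(s2,b3) ✓  (c3,b4,s4)→cleaned(s4,b4) ✗  (c3,b5,s4)→cleaned(s4,b5) ✗  (c5,b1,s1)→cleaned(s1,b1) ✓  (c5,b2,s2)→cleaned(s2,b2) ✓  (c5,b4,s2)→cleaned(s2,b4) ✗  (c5,b4,s5)→cleaned(s5,b4) ✗
Counterexamples (restrictor triples failing the scope): 9.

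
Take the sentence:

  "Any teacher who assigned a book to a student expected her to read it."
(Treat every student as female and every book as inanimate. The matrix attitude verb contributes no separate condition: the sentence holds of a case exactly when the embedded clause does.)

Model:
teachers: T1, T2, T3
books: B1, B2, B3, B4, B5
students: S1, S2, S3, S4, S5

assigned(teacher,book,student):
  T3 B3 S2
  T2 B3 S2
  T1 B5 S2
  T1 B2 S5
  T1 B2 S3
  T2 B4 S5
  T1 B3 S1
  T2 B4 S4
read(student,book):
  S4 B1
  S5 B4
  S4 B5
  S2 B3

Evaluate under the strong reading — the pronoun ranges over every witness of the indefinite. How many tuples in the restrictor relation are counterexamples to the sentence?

"her" takes "a student" as antecedent and "it" takes "a book"; both are donkey pronouns co-varying with the restrictor.
Strong reading: for every (t,b,s) with assigned(t,b,s), read(s,b).
Restrictor triples: (T1,B2,S3)→read(S3,B2) ✗  (T1,B2,S5)→read(S5,B2) ✗  (T1,B3,S1)→read(S1,B3) ✗  (T1,B5,S2)→read(S2,B5) ✗  (T2,B3,S2)→read(S2,B3) ✓  (T2,B4,S4)→read(S4,B4) ✗  (T2,B4,S5)→read(S5,B4) ✓  (T3,B3,S2)→read(S2,B3) ✓
Counterexamples (restrictor triples failing the scope): 5.

5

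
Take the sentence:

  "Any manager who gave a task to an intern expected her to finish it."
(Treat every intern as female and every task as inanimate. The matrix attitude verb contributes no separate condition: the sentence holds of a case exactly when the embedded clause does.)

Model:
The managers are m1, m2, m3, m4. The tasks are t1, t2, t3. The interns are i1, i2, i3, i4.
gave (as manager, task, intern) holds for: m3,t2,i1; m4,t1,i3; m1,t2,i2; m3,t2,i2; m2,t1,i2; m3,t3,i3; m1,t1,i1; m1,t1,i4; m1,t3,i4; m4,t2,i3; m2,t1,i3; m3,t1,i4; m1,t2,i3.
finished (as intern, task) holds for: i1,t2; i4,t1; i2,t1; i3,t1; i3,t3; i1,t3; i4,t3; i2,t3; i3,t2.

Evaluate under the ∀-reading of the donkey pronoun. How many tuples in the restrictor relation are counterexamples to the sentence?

3

"her" takes "an intern" as antecedent and "it" takes "a task"; both are donkey pronouns co-varying with the restrictor.
Strong reading: for every (m,t,i) with gave(m,t,i), finished(i,t).
Restrictor triples: (m1,t1,i1)→finished(i1,t1) ✗  (m1,t1,i4)→finished(i4,t1) ✓  (m1,t2,i2)→finished(i2,t2) ✗  (m1,t2,i3)→finished(i3,t2) ✓  (m1,t3,i4)→finished(i4,t3) ✓  (m2,t1,i2)→finished(i2,t1) ✓  (m2,t1,i3)→finished(i3,t1) ✓  (m3,t1,i4)→finished(i4,t1) ✓  (m3,t2,i1)→finished(i1,t2) ✓  (m3,t2,i2)→finished(i2,t2) ✗  (m3,t3,i3)→finished(i3,t3) ✓  (m4,t1,i3)→finished(i3,t1) ✓  (m4,t2,i3)→finished(i3,t2) ✓
Counterexamples (restrictor triples failing the scope): 3.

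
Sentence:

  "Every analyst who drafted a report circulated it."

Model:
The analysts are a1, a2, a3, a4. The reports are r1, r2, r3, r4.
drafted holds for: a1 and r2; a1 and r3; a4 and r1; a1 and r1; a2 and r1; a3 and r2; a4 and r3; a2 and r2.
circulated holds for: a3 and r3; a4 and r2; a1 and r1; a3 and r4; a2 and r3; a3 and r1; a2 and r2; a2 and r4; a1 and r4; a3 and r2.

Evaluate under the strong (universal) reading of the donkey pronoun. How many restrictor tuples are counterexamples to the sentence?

"it" takes "a report" as antecedent — a donkey pronoun bound across the clause boundary.
Strong reading: for every (a,r) with drafted(a,r), circulated(a,r).
Restrictor pairs: (a1,r1) ✓  (a1,r2) ✗  (a1,r3) ✗  (a2,r1) ✗  (a2,r2) ✓  (a3,r2) ✓  (a4,r1) ✗  (a4,r3) ✗
Counterexamples (restrictor pairs failing the scope): 5.

5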